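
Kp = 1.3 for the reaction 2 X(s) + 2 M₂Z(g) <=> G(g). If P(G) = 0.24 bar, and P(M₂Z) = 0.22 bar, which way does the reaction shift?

(X is a pure solid — omitted from Qp.)
Qp = P(G) / P(M₂Z)² = (0.24) / (0.22)² = 5.0
Qp = 5.0 > Kp = 1.3, so the reverse reaction proceeds.

in the reverse direction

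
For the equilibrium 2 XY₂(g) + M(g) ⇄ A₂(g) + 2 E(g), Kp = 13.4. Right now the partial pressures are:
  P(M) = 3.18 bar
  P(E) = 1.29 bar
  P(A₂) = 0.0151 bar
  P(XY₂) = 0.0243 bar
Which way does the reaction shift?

at equilibrium

Qp = P(A₂)·P(E)² / (P(XY₂)²·P(M)) = (0.0151)·(1.29)² / ((0.0243)²·(3.18)) = 13.4
Qp = 13.4 = Kp, so the system is already at equilibrium.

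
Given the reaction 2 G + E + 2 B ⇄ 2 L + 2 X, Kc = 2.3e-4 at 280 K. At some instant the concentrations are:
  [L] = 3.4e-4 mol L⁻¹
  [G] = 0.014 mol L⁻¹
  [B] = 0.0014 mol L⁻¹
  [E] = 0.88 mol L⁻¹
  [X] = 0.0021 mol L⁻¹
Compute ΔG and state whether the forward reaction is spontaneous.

ΔG = 4.38 kJ/mol; the forward reaction is non-spontaneous

Qc = [L]²·[X]² / ([G]²·[E]·[B]²) = (3.4e-4)²·(0.0021)² / ((0.014)²·(0.88)·(0.0014)²) = 0.00151
ΔG = RT ln(Qc/Kc) = (8.314 J mol⁻¹ K⁻¹)(280 K) × ln(0.00151/2.3e-4)
   = (2.328 kJ/mol)(1.882) = 4.38 kJ/mol
ΔG > 0, so the forward reaction is non-spontaneous (proceeds in reverse).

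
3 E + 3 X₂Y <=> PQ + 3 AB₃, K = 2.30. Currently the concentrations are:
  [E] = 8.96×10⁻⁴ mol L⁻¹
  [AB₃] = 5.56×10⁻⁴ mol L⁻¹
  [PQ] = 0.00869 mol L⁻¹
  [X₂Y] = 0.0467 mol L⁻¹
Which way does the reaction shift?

to the left

Q = [PQ]·[AB₃]³ / ([E]³·[X₂Y]³) = (0.00869)·(5.56×10⁻⁴)³ / ((8.96×10⁻⁴)³·(0.0467)³) = 20.4
Q = 20.4 > K = 2.30, so the reverse reaction proceeds.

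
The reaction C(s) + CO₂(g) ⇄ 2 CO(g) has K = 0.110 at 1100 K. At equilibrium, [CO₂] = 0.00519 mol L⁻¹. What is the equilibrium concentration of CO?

(C is a pure solid — omitted from K.)
At equilibrium, K = [CO]² / [CO₂] = 0.110.
([CO])² / (0.00519) = 0.110
[CO]² = 5.71×10⁻⁴ ⇒ [CO] = 0.0239 mol L⁻¹

[CO] = 0.0239 mol L⁻¹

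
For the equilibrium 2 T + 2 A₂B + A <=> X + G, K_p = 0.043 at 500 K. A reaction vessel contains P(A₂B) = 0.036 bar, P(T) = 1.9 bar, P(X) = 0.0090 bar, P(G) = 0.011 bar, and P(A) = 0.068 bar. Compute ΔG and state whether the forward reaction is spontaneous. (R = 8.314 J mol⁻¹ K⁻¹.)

ΔG = 8.23 kJ/mol; the forward reaction is non-spontaneous

Q_p = P(X)·P(G) / (P(T)²·P(A₂B)²·P(A)) = (0.0090)·(0.011) / ((1.9)²·(0.036)²·(0.068)) = 0.311
ΔG = RT ln(Q_p/K_p) = (8.314 J mol⁻¹ K⁻¹)(500 K) × ln(0.311/0.043)
   = (4.157 kJ/mol)(1.979) = 8.23 kJ/mol
ΔG > 0, so the forward reaction is non-spontaneous (proceeds in reverse).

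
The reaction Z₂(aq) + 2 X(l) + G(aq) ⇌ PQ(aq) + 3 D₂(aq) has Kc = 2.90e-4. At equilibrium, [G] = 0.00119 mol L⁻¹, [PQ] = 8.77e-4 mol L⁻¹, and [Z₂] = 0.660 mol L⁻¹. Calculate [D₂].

[D₂] = 0.0638 mol L⁻¹

(X is a pure liquid — omitted from Kc.)
At equilibrium, Kc = [PQ]·[D₂]³ / ([Z₂]·[G]) = 2.90e-4.
(8.77e-4)·([D₂])³ / ((0.660)·(0.00119)) = 2.90e-4
[D₂]³ = 2.60e-4 ⇒ [D₂] = 0.0638 mol L⁻¹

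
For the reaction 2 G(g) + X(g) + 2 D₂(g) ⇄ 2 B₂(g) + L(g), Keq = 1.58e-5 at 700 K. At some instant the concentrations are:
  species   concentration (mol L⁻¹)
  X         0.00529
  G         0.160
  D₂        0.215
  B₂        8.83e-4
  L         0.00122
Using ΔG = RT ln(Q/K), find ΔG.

Q = [B₂]²·[L] / ([G]²·[X]·[D₂]²) = (8.83e-4)²·(0.00122) / ((0.160)²·(0.00529)·(0.215)²) = 1.52e-4
ΔG = RT ln(Q/Keq) = (8.314 J mol⁻¹ K⁻¹)(700 K) × ln(1.52e-4/1.58e-5)
   = (5.820 kJ/mol)(2.264) = 13.2 kJ/mol
ΔG > 0, so the forward reaction is non-spontaneous (proceeds in reverse).

ΔG = 13.2 kJ/mol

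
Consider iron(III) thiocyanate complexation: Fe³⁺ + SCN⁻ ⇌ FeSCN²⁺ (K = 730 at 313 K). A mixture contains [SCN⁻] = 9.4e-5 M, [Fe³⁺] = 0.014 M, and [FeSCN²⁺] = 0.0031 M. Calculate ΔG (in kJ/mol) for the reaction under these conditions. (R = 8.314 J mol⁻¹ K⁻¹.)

Q = [FeSCN²⁺] / ([Fe³⁺]·[SCN⁻]) = (0.0031) / ((0.014)·(9.4e-5)) = 2360
ΔG = RT ln(Q/K) = (8.314 J mol⁻¹ K⁻¹)(313 K) × ln(2360/730)
   = (2.602 kJ/mol)(1.173) = 3.05 kJ/mol
ΔG > 0, so the forward reaction is non-spontaneous (proceeds in reverse).

ΔG = 3.05 kJ/mol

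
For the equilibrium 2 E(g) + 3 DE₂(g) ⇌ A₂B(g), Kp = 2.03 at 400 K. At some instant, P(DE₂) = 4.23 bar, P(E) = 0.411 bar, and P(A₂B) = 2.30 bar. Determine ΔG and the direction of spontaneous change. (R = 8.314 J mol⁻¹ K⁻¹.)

Qp = P(A₂B) / (P(E)²·P(DE₂)³) = (2.30) / ((0.411)²·(4.23)³) = 0.180
ΔG = RT ln(Qp/Kp) = (8.314 J mol⁻¹ K⁻¹)(400 K) × ln(0.180/2.03)
   = (3.326 kJ/mol)(-2.423) = -8.06 kJ/mol
ΔG < 0, so the forward reaction is spontaneous (proceeds forward).

ΔG = -8.06 kJ/mol; the forward reaction is spontaneous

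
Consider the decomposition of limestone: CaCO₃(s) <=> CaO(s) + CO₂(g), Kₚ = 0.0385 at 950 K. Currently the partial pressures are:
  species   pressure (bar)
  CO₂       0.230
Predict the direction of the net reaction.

reverse (toward reactants)

(CaCO₃, CaO are pure solids — omitted from Qₚ.)
Qₚ = P(CO₂) = 0.230
Qₚ = 0.230 > Kₚ = 0.0385, so the reverse reaction proceeds.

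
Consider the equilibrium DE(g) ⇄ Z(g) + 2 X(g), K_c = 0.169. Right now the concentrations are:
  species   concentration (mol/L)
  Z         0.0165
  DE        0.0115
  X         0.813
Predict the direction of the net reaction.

Q_c = [Z]·[X]² / [DE] = (0.0165)·(0.813)² / (0.0115) = 0.948
Q_c = 0.948 > K_c = 0.169, so the reverse reaction proceeds.

reverse (toward reactants)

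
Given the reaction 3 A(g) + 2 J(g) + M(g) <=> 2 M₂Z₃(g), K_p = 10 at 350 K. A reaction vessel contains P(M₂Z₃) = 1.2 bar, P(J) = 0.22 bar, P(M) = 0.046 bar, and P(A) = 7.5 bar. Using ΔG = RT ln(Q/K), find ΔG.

ΔG = -5.46 kJ/mol

Q_p = P(M₂Z₃)² / (P(A)³·P(J)²·P(M)) = (1.2)² / ((7.5)³·(0.22)²·(0.046)) = 1.53
ΔG = RT ln(Q_p/K_p) = (8.314 J mol⁻¹ K⁻¹)(350 K) × ln(1.53/10)
   = (2.910 kJ/mol)(-1.877) = -5.46 kJ/mol
ΔG < 0, so the forward reaction is spontaneous (proceeds forward).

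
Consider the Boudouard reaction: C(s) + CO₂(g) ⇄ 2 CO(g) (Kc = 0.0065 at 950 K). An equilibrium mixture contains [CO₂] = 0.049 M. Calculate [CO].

[CO] = 0.018 M

(C is a pure solid — omitted from Kc.)
At equilibrium, Kc = [CO]² / [CO₂] = 0.0065.
([CO])² / (0.049) = 0.0065
[CO]² = 3.19×10⁻⁴ ⇒ [CO] = 0.018 M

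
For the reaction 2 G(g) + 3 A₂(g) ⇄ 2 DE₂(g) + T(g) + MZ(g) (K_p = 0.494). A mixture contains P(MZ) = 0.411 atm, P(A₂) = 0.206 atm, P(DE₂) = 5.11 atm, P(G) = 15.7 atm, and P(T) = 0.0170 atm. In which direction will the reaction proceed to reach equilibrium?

Q_p = P(DE₂)²·P(T)·P(MZ) / (P(G)²·P(A₂)³) = (5.11)²·(0.0170)·(0.411) / ((15.7)²·(0.206)³) = 0.0847
Q_p = 0.0847 < K_p = 0.494, so the forward reaction proceeds.

to the right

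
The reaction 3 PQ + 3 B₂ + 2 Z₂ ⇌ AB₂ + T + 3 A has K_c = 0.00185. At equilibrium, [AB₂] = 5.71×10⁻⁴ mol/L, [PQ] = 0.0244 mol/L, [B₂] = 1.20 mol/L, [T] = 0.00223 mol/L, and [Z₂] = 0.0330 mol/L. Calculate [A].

At equilibrium, K_c = [AB₂]·[T]·[A]³ / ([PQ]³·[B₂]³·[Z₂]²) = 0.00185.
(5.71×10⁻⁴)·(0.00223)·([A])³ / ((0.0244)³·(1.20)³·(0.0330)²) = 0.00185
[A]³ = 3.97×10⁻⁵ ⇒ [A] = 0.0341 mol/L

[A] = 0.0341 mol/L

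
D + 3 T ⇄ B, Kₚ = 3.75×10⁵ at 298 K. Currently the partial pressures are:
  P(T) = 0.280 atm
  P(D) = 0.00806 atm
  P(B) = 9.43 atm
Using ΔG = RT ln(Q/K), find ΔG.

Qₚ = P(B) / (P(D)·P(T)³) = (9.43) / ((0.00806)·(0.280)³) = 53300
ΔG = RT ln(Qₚ/Kₚ) = (8.314 J mol⁻¹ K⁻¹)(298 K) × ln(53300/3.75×10⁵)
   = (2.478 kJ/mol)(-1.951) = -4.83 kJ/mol
ΔG < 0, so the forward reaction is spontaneous (proceeds forward).

ΔG = -4.83 kJ/mol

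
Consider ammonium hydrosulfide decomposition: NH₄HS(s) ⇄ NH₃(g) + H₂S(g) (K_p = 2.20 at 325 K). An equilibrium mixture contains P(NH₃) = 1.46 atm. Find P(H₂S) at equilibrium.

(NH₄HS is a pure solid — omitted from K_p.)
At equilibrium, K_p = P(NH₃)·P(H₂S) = 2.20.
(1.46)·(P(H₂S)) = 2.20
P(H₂S) = 1.51 atm

P(H₂S) = 1.51 atm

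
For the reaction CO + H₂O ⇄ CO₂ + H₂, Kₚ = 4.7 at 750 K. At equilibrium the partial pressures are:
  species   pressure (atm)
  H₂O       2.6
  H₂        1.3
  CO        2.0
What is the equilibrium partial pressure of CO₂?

P(CO₂) = 19 atm

At equilibrium, Kₚ = P(CO₂)·P(H₂) / (P(CO)·P(H₂O)) = 4.7.
(P(CO₂))·(1.3) / ((2.0)·(2.6)) = 4.7
P(CO₂) = 18.8 = 19 atm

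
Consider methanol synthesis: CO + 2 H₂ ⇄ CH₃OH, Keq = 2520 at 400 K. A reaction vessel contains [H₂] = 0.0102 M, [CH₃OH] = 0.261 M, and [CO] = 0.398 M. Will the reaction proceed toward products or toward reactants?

toward reactants

Q = [CH₃OH] / ([CO]·[H₂]²) = (0.261) / ((0.398)·(0.0102)²) = 6300
Q = 6300 > Keq = 2520, so the reverse reaction proceeds.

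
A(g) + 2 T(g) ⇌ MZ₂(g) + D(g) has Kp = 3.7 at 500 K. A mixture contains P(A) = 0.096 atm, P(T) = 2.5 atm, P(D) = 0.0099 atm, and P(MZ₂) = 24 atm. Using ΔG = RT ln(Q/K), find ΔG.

ΔG = -9.29 kJ/mol

Qp = P(MZ₂)·P(D) / (P(A)·P(T)²) = (24)·(0.0099) / ((0.096)·(2.5)²) = 0.396
ΔG = RT ln(Qp/Kp) = (8.314 J mol⁻¹ K⁻¹)(500 K) × ln(0.396/3.7)
   = (4.157 kJ/mol)(-2.235) = -9.29 kJ/mol
ΔG < 0, so the forward reaction is spontaneous (proceeds forward).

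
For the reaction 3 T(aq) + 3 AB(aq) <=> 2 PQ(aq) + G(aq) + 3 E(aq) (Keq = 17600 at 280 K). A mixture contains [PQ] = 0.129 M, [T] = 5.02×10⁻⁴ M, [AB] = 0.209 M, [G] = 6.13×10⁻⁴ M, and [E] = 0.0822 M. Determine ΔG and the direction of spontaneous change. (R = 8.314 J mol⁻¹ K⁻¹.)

ΔG = -2.97 kJ/mol; the forward reaction is spontaneous

Q = [PQ]²·[G]·[E]³ / ([T]³·[AB]³) = (0.129)²·(6.13×10⁻⁴)·(0.0822)³ / ((5.02×10⁻⁴)³·(0.209)³) = 4910
ΔG = RT ln(Q/Keq) = (8.314 J mol⁻¹ K⁻¹)(280 K) × ln(4910/17600)
   = (2.328 kJ/mol)(-1.277) = -2.97 kJ/mol
ΔG < 0, so the forward reaction is spontaneous (proceeds forward).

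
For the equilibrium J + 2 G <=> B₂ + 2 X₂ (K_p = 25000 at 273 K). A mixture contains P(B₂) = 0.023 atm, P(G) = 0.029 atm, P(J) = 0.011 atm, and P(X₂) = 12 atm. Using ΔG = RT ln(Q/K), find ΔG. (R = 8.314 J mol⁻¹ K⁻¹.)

ΔG = 6.04 kJ/mol

Q_p = P(B₂)·P(X₂)² / (P(J)·P(G)²) = (0.023)·(12)² / ((0.011)·(0.029)²) = 3.58×10⁵
ΔG = RT ln(Q_p/K_p) = (8.314 J mol⁻¹ K⁻¹)(273 K) × ln(3.58×10⁵/25000)
   = (2.270 kJ/mol)(2.662) = 6.04 kJ/mol
ΔG > 0, so the forward reaction is non-spontaneous (proceeds in reverse).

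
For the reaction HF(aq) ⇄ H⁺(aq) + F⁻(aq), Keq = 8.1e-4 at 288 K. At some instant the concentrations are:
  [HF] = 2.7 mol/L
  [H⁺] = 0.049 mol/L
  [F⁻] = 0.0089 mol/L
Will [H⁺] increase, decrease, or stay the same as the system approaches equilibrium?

increase

Q = [H⁺]·[F⁻] / [HF] = (0.049)·(0.0089) / (2.7) = 1.6e-4
Q = 1.6e-4 < Keq = 8.1e-4: net forward reaction.
H⁺ is a product, so it increases.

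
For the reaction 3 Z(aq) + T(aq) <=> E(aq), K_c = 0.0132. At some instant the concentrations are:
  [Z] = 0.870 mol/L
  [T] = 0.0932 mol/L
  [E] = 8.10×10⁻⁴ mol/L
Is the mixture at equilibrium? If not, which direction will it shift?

Q_c = [E] / ([Z]³·[T]) = (8.10×10⁻⁴) / ((0.870)³·(0.0932)) = 0.0132
Q_c = 0.0132 = K_c; the system is at equilibrium.

yes, at equilibrium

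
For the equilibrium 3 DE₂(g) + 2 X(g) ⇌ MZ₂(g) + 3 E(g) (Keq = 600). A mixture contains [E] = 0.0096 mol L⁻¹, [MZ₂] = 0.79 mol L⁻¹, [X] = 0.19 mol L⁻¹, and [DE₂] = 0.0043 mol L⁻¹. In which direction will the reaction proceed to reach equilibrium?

toward products

Q = [MZ₂]·[E]³ / ([DE₂]³·[X]²) = (0.79)·(0.0096)³ / ((0.0043)³·(0.19)²) = 240
Q = 240 < Keq = 600, so the forward reaction proceeds.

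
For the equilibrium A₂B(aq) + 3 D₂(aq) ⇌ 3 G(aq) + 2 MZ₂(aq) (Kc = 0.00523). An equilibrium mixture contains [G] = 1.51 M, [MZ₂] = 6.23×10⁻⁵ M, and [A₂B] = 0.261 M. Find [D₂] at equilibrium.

[D₂] = 0.0214 M

At equilibrium, Kc = [G]³·[MZ₂]² / ([A₂B]·[D₂]³) = 0.00523.
(1.51)³·(6.23×10⁻⁵)² / ((0.261)·([D₂])³) = 0.00523
[D₂]³ = 9.79×10⁻⁶ ⇒ [D₂] = 0.0214 M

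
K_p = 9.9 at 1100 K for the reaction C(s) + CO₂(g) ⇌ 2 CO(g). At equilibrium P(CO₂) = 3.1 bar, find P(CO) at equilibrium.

(C is a pure solid — omitted from K_p.)
At equilibrium, K_p = P(CO)² / P(CO₂) = 9.9.
(P(CO))² / (3.1) = 9.9
P(CO)² = 30.7 ⇒ P(CO) = 5.5 bar

P(CO) = 5.5 bar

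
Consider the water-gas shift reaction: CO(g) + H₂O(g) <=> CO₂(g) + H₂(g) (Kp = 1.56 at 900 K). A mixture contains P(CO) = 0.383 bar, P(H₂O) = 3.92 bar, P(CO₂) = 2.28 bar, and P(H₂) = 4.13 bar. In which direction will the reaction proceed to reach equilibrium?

Qp = P(CO₂)·P(H₂) / (P(CO)·P(H₂O)) = (2.28)·(4.13) / ((0.383)·(3.92)) = 6.27
Qp = 6.27 > Kp = 1.56, so the reverse reaction proceeds.

toward reactants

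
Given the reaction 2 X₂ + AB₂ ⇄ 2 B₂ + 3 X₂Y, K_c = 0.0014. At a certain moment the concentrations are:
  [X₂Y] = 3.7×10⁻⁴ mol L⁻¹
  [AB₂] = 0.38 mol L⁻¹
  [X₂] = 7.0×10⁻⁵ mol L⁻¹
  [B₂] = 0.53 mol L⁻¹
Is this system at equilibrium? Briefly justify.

Q_c = [B₂]²·[X₂Y]³ / ([X₂]²·[AB₂]) = (0.53)²·(3.7×10⁻⁴)³ / ((7.0×10⁻⁵)²·(0.38)) = 0.0076
Q_c = 0.0076 > K_c = 0.0014: net reverse reaction.

no; Q > K, reaction proceeds in reverse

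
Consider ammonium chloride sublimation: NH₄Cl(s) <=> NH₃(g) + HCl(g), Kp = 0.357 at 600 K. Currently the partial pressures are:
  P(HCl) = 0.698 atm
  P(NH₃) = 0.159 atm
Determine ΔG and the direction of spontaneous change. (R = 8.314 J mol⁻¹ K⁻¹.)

ΔG = -5.83 kJ/mol; the forward reaction is spontaneous

(NH₄Cl is a pure solid — omitted from Qp.)
Qp = P(NH₃)·P(HCl) = (0.159)·(0.698) = 0.111
ΔG = RT ln(Qp/Kp) = (8.314 J mol⁻¹ K⁻¹)(600 K) × ln(0.111/0.357)
   = (4.988 kJ/mol)(-1.168) = -5.83 kJ/mol
ΔG < 0, so the forward reaction is spontaneous (proceeds forward).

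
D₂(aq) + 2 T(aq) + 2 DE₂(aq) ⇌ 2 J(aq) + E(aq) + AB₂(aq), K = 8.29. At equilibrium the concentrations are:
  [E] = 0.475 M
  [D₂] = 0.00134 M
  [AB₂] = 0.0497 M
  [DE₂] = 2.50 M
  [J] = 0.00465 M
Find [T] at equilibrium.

[T] = 0.00271 M

At equilibrium, K = [J]²·[E]·[AB₂] / ([D₂]·[T]²·[DE₂]²) = 8.29.
(0.00465)²·(0.475)·(0.0497) / ((0.00134)·([T])²·(2.50)²) = 8.29
[T]² = 7.35×10⁻⁶ ⇒ [T] = 0.00271 M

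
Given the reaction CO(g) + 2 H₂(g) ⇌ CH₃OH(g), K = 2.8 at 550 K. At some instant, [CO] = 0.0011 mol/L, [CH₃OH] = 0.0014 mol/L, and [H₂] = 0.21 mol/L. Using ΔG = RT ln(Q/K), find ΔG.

ΔG = 10.7 kJ/mol

Q = [CH₃OH] / ([CO]·[H₂]²) = (0.0014) / ((0.0011)·(0.21)²) = 28.9
ΔG = RT ln(Q/K) = (8.314 J mol⁻¹ K⁻¹)(550 K) × ln(28.9/2.8)
   = (4.573 kJ/mol)(2.334) = 10.7 kJ/mol
ΔG > 0, so the forward reaction is non-spontaneous (proceeds in reverse).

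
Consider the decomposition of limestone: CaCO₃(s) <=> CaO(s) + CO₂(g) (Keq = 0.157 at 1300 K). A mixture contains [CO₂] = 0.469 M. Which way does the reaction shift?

in the reverse direction

(CaCO₃, CaO are pure solids — omitted from Q.)
Q = [CO₂] = 0.469
Q = 0.469 > Keq = 0.157, so the reverse reaction proceeds.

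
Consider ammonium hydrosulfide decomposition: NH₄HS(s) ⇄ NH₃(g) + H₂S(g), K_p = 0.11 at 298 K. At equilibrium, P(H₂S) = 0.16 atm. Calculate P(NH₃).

(NH₄HS is a pure solid — omitted from K_p.)
At equilibrium, K_p = P(NH₃)·P(H₂S) = 0.11.
(P(NH₃))·(0.16) = 0.11
P(NH₃) = 0.688 = 0.69 atm

P(NH₃) = 0.69 atm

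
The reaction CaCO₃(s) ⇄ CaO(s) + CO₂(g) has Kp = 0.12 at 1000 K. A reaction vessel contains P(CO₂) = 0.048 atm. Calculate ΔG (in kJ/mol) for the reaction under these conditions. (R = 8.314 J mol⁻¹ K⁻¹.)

ΔG = -7.62 kJ/mol

(CaCO₃, CaO are pure solids — omitted from Qp.)
Qp = P(CO₂) = 0.0480
ΔG = RT ln(Qp/Kp) = (8.314 J mol⁻¹ K⁻¹)(1000 K) × ln(0.0480/0.12)
   = (8.314 kJ/mol)(-0.9163) = -7.62 kJ/mol
ΔG < 0, so the forward reaction is spontaneous (proceeds forward).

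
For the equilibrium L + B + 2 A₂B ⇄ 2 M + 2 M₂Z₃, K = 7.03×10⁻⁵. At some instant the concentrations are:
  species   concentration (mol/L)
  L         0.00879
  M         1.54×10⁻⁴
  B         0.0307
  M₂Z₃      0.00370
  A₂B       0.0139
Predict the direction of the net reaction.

Q = [M]²·[M₂Z₃]² / ([L]·[B]·[A₂B]²) = (1.54×10⁻⁴)²·(0.00370)² / ((0.00879)·(0.0307)·(0.0139)²) = 6.23×10⁻⁶
Q = 6.23×10⁻⁶ < K = 7.03×10⁻⁵, so the forward reaction proceeds.

forward (toward products)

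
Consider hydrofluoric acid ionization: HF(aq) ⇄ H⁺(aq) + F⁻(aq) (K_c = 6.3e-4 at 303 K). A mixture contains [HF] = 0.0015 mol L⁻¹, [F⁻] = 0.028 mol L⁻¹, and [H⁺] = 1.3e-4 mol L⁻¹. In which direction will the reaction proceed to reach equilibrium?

Q_c = [H⁺]·[F⁻] / [HF] = (1.3e-4)·(0.028) / (0.0015) = 0.0024
Q_c = 0.0024 > K_c = 6.3e-4, so the reverse reaction proceeds.

reverse (toward reactants)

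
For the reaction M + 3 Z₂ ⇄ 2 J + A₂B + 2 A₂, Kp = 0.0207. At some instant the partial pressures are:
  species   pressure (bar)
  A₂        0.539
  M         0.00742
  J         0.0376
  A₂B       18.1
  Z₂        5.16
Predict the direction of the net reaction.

Qp = P(J)²·P(A₂B)·P(A₂)² / (P(M)·P(Z₂)³) = (0.0376)²·(18.1)·(0.539)² / ((0.00742)·(5.16)³) = 0.00729
Qp = 0.00729 < Kp = 0.0207, so the forward reaction proceeds.

in the forward direction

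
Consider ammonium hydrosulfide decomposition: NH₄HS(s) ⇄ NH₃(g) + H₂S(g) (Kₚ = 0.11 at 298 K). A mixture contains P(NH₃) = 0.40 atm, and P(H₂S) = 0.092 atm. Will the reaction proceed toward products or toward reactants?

(NH₄HS is a pure solid — omitted from Qₚ.)
Qₚ = P(NH₃)·P(H₂S) = (0.40)·(0.092) = 0.037
Qₚ = 0.037 < Kₚ = 0.11, so the forward reaction proceeds.

forward (toward products)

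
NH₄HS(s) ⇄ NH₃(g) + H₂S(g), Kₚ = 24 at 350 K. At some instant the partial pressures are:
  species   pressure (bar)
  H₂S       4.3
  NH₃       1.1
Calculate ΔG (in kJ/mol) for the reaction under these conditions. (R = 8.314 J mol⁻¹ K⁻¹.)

(NH₄HS is a pure solid — omitted from Qₚ.)
Qₚ = P(NH₃)·P(H₂S) = (1.1)·(4.3) = 4.73
ΔG = RT ln(Qₚ/Kₚ) = (8.314 J mol⁻¹ K⁻¹)(350 K) × ln(4.73/24)
   = (2.910 kJ/mol)(-1.624) = -4.73 kJ/mol
ΔG < 0, so the forward reaction is spontaneous (proceeds forward).

ΔG = -4.73 kJ/mol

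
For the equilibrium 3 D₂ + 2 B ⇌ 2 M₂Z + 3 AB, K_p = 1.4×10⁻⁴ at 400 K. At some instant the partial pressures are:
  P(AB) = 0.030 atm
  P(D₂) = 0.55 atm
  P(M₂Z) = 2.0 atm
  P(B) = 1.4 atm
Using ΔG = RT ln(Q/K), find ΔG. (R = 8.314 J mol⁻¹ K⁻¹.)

ΔG = 2.86 kJ/mol

Q_p = P(M₂Z)²·P(AB)³ / (P(D₂)³·P(B)²) = (2.0)²·(0.030)³ / ((0.55)³·(1.4)²) = 3.31×10⁻⁴
ΔG = RT ln(Q_p/K_p) = (8.314 J mol⁻¹ K⁻¹)(400 K) × ln(3.31×10⁻⁴/1.4×10⁻⁴)
   = (3.326 kJ/mol)(0.8605) = 2.86 kJ/mol
ΔG > 0, so the forward reaction is non-spontaneous (proceeds in reverse).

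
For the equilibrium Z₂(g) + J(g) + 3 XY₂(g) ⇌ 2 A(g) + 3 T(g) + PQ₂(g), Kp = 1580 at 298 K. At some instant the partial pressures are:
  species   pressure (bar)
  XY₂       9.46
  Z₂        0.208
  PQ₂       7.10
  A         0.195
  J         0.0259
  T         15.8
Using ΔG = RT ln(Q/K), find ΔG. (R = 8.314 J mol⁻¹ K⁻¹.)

ΔG = -4.74 kJ/mol

Qp = P(A)²·P(T)³·P(PQ₂) / (P(Z₂)·P(J)·P(XY₂)³) = (0.195)²·(15.8)³·(7.10) / ((0.208)·(0.0259)·(9.46)³) = 233
ΔG = RT ln(Qp/Kp) = (8.314 J mol⁻¹ K⁻¹)(298 K) × ln(233/1580)
   = (2.478 kJ/mol)(-1.914) = -4.74 kJ/mol
ΔG < 0, so the forward reaction is spontaneous (proceeds forward).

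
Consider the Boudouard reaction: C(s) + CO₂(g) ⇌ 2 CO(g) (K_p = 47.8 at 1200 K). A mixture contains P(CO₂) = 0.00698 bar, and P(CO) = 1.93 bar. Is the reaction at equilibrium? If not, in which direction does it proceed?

(C is a pure solid — omitted from Q_p.)
Q_p = P(CO)² / P(CO₂) = (1.93)² / (0.00698) = 534
Q_p = 534 > K_p = 47.8, so the reverse reaction proceeds.

toward reactants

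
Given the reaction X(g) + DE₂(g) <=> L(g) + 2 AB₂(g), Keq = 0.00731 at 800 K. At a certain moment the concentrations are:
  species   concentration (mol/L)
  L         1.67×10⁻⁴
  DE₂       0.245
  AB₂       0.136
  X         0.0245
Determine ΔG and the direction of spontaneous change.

ΔG = -17.6 kJ/mol; the forward reaction is spontaneous

Q = [L]·[AB₂]² / ([X]·[DE₂]) = (1.67×10⁻⁴)·(0.136)² / ((0.0245)·(0.245)) = 5.15×10⁻⁴
ΔG = RT ln(Q/Keq) = (8.314 J mol⁻¹ K⁻¹)(800 K) × ln(5.15×10⁻⁴/0.00731)
   = (6.651 kJ/mol)(-2.653) = -17.6 kJ/mol
ΔG < 0, so the forward reaction is spontaneous (proceeds forward).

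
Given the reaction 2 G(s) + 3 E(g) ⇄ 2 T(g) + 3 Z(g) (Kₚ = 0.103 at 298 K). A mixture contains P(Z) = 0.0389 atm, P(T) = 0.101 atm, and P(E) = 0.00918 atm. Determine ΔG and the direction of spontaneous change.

(G is a pure solid — omitted from Qₚ.)
Qₚ = P(T)²·P(Z)³ / P(E)³ = (0.101)²·(0.0389)³ / (0.00918)³ = 0.776
ΔG = RT ln(Qₚ/Kₚ) = (8.314 J mol⁻¹ K⁻¹)(298 K) × ln(0.776/0.103)
   = (2.478 kJ/mol)(2.019) = 5.00 kJ/mol
ΔG > 0, so the forward reaction is non-spontaneous (proceeds in reverse).

ΔG = 5.00 kJ/mol; the forward reaction is non-spontaneous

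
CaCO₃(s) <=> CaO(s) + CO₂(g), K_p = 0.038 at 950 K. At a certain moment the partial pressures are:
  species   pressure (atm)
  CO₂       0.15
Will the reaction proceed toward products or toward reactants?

in the reverse direction

(CaCO₃, CaO are pure solids — omitted from Q_p.)
Q_p = P(CO₂) = 0.15
Q_p = 0.15 > K_p = 0.038, so the reverse reaction proceeds.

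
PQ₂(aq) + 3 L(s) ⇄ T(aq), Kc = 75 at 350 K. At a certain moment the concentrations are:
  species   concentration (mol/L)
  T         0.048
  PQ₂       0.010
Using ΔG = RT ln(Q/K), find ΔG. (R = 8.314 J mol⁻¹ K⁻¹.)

(L is a pure solid — omitted from Qc.)
Qc = [T] / [PQ₂] = (0.048) / (0.010) = 4.80
ΔG = RT ln(Qc/Kc) = (8.314 J mol⁻¹ K⁻¹)(350 K) × ln(4.80/75)
   = (2.910 kJ/mol)(-2.749) = -8.00 kJ/mol
ΔG < 0, so the forward reaction is spontaneous (proceeds forward).

ΔG = -8.00 kJ/mol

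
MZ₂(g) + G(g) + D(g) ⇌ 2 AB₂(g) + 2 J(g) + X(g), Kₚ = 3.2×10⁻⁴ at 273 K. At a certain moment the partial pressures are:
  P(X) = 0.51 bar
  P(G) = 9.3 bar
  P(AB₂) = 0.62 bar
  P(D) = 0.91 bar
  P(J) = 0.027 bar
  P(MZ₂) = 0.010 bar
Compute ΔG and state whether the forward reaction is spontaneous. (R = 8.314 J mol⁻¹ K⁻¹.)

Qₚ = P(AB₂)²·P(J)²·P(X) / (P(MZ₂)·P(G)·P(D)) = (0.62)²·(0.027)²·(0.51) / ((0.010)·(9.3)·(0.91)) = 0.00169
ΔG = RT ln(Qₚ/Kₚ) = (8.314 J mol⁻¹ K⁻¹)(273 K) × ln(0.00169/3.2×10⁻⁴)
   = (2.270 kJ/mol)(1.664) = 3.78 kJ/mol
ΔG > 0, so the forward reaction is non-spontaneous (proceeds in reverse).

ΔG = 3.78 kJ/mol; the forward reaction is non-spontaneous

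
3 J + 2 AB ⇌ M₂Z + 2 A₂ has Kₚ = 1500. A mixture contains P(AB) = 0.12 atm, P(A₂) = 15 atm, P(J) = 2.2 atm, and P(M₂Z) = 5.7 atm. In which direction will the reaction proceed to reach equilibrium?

reverse (toward reactants)

Qₚ = P(M₂Z)·P(A₂)² / (P(J)³·P(AB)²) = (5.7)·(15)² / ((2.2)³·(0.12)²) = 8400
Qₚ = 8400 > Kₚ = 1500, so the reverse reaction proceeds.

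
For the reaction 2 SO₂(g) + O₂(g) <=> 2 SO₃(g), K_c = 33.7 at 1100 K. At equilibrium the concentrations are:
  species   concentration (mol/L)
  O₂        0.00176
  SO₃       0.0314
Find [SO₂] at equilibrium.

[SO₂] = 0.129 mol/L

At equilibrium, K_c = [SO₃]² / ([SO₂]²·[O₂]) = 33.7.
(0.0314)² / (([SO₂])²·(0.00176)) = 33.7
[SO₂]² = 0.0166 ⇒ [SO₂] = 0.129 mol/L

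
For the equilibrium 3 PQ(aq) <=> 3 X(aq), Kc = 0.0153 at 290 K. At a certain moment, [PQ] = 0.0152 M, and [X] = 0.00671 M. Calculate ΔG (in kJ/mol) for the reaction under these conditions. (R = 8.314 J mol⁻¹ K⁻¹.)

ΔG = 4.16 kJ/mol

Qc = [X]³ / [PQ]³ = (0.00671)³ / (0.0152)³ = 0.0860
ΔG = RT ln(Qc/Kc) = (8.314 J mol⁻¹ K⁻¹)(290 K) × ln(0.0860/0.0153)
   = (2.411 kJ/mol)(1.726) = 4.16 kJ/mol
ΔG > 0, so the forward reaction is non-spontaneous (proceeds in reverse).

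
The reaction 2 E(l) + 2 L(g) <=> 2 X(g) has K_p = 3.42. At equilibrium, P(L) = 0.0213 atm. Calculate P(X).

P(X) = 0.0394 atm

(E is a pure liquid — omitted from K_p.)
At equilibrium, K_p = P(X)² / P(L)² = 3.42.
(P(X))² / (0.0213)² = 3.42
P(X)² = 0.00155 ⇒ P(X) = 0.0394 atm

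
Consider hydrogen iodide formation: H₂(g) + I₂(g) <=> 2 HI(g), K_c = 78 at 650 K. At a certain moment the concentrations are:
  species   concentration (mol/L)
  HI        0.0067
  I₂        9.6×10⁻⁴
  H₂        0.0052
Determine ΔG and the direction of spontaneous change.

Q_c = [HI]² / ([H₂]·[I₂]) = (0.0067)² / ((0.0052)·(9.6×10⁻⁴)) = 8.99
ΔG = RT ln(Q_c/K_c) = (8.314 J mol⁻¹ K⁻¹)(650 K) × ln(8.99/78)
   = (5.404 kJ/mol)(-2.161) = -11.7 kJ/mol
ΔG < 0, so the forward reaction is spontaneous (proceeds forward).

ΔG = -11.7 kJ/mol; the forward reaction is spontaneous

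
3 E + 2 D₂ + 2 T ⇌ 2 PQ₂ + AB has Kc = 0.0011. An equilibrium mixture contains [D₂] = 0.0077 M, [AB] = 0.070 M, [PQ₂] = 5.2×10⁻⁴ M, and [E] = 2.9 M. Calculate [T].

[T] = 0.11 M

At equilibrium, Kc = [PQ₂]²·[AB] / ([E]³·[D₂]²·[T]²) = 0.0011.
(5.2×10⁻⁴)²·(0.070) / ((2.9)³·(0.0077)²·([T])²) = 0.0011
[T]² = 0.0119 ⇒ [T] = 0.11 M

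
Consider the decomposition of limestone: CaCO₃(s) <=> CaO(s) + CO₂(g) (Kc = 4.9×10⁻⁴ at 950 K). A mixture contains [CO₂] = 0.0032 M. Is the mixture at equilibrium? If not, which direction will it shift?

(CaCO₃, CaO are pure solids — omitted from Qc.)
Qc = [CO₂] = 0.0032
Qc = 0.0032 > Kc = 4.9×10⁻⁴: net reverse reaction.

no; Q > K, reaction proceeds in reverse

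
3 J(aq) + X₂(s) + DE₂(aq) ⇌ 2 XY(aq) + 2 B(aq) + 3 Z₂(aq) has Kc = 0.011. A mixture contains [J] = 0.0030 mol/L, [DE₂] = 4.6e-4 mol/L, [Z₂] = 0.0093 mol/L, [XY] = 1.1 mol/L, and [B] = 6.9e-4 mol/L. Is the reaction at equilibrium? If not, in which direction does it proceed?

to the left

(X₂ is a pure solid — omitted from Qc.)
Qc = [XY]²·[B]²·[Z₂]³ / ([J]³·[DE₂]) = (1.1)²·(6.9e-4)²·(0.0093)³ / ((0.0030)³·(4.6e-4)) = 0.037
Qc = 0.037 > Kc = 0.011, so the reverse reaction proceeds.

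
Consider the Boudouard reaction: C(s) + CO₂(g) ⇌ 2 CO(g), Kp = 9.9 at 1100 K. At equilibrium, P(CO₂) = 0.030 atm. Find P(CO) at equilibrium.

P(CO) = 0.54 atm

(C is a pure solid — omitted from Kp.)
At equilibrium, Kp = P(CO)² / P(CO₂) = 9.9.
(P(CO))² / (0.030) = 9.9
P(CO)² = 0.297 ⇒ P(CO) = 0.54 atm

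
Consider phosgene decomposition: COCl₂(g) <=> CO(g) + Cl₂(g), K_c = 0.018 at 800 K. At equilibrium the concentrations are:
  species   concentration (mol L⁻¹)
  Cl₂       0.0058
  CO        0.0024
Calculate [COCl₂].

[COCl₂] = 7.7×10⁻⁴ mol L⁻¹

At equilibrium, K_c = [CO]·[Cl₂] / [COCl₂] = 0.018.
(0.0024)·(0.0058) / ([COCl₂]) = 0.018
[COCl₂] = 7.73×10⁻⁴ = 7.7×10⁻⁴ mol L⁻¹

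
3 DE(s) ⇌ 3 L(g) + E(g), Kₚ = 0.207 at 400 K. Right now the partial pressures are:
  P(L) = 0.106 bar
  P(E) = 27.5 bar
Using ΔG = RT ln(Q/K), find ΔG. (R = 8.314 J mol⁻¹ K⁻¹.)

(DE is a pure solid — omitted from Qₚ.)
Qₚ = P(L)³·P(E) = (0.106)³·(27.5) = 0.0328
ΔG = RT ln(Qₚ/Kₚ) = (8.314 J mol⁻¹ K⁻¹)(400 K) × ln(0.0328/0.207)
   = (3.326 kJ/mol)(-1.842) = -6.13 kJ/mol
ΔG < 0, so the forward reaction is spontaneous (proceeds forward).

ΔG = -6.13 kJ/mol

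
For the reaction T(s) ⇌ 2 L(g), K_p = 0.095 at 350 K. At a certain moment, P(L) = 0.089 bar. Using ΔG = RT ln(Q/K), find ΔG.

ΔG = -7.23 kJ/mol

(T is a pure solid — omitted from Q_p.)
Q_p = P(L)² = (0.089)² = 0.00792
ΔG = RT ln(Q_p/K_p) = (8.314 J mol⁻¹ K⁻¹)(350 K) × ln(0.00792/0.095)
   = (2.910 kJ/mol)(-2.484) = -7.23 kJ/mol
ΔG < 0, so the forward reaction is spontaneous (proceeds forward).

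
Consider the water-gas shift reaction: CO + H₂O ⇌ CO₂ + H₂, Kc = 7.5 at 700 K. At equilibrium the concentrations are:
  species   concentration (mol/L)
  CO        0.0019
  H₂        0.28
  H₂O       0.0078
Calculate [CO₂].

[CO₂] = 4.0×10⁻⁴ mol/L

At equilibrium, Kc = [CO₂]·[H₂] / ([CO]·[H₂O]) = 7.5.
([CO₂])·(0.28) / ((0.0019)·(0.0078)) = 7.5
[CO₂] = 3.97×10⁻⁴ = 4.0×10⁻⁴ mol/L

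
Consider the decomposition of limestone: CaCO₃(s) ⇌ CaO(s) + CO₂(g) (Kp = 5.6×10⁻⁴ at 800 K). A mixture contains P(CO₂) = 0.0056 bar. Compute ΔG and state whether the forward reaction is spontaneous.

ΔG = 15.3 kJ/mol; the forward reaction is non-spontaneous

(CaCO₃, CaO are pure solids — omitted from Qp.)
Qp = P(CO₂) = 0.00560
ΔG = RT ln(Qp/Kp) = (8.314 J mol⁻¹ K⁻¹)(800 K) × ln(0.00560/5.6×10⁻⁴)
   = (6.651 kJ/mol)(2.303) = 15.3 kJ/mol
ΔG > 0, so the forward reaction is non-spontaneous (proceeds in reverse).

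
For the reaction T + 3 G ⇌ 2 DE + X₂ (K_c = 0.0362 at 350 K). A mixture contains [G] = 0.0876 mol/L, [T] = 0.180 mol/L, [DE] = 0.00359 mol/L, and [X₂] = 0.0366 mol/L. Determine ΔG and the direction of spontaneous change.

ΔG = -6.48 kJ/mol; the forward reaction is spontaneous

Q_c = [DE]²·[X₂] / ([T]·[G]³) = (0.00359)²·(0.0366) / ((0.180)·(0.0876)³) = 0.00390
ΔG = RT ln(Q_c/K_c) = (8.314 J mol⁻¹ K⁻¹)(350 K) × ln(0.00390/0.0362)
   = (2.910 kJ/mol)(-2.228) = -6.48 kJ/mol
ΔG < 0, so the forward reaction is spontaneous (proceeds forward).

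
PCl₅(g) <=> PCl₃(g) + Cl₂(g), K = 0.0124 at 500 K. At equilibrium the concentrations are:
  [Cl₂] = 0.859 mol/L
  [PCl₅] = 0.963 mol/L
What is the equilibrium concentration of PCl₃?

At equilibrium, K = [PCl₃]·[Cl₂] / [PCl₅] = 0.0124.
([PCl₃])·(0.859) / (0.963) = 0.0124
[PCl₃] = 0.0139 mol/L

[PCl₃] = 0.0139 mol/L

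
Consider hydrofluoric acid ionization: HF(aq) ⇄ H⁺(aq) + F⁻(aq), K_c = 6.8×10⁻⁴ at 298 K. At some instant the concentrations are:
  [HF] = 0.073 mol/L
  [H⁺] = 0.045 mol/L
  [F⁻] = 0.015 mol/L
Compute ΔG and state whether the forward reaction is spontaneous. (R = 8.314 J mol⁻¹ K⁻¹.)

ΔG = 6.47 kJ/mol; the forward reaction is non-spontaneous

Q_c = [H⁺]·[F⁻] / [HF] = (0.045)·(0.015) / (0.073) = 0.00925
ΔG = RT ln(Q_c/K_c) = (8.314 J mol⁻¹ K⁻¹)(298 K) × ln(0.00925/6.8×10⁻⁴)
   = (2.478 kJ/mol)(2.610) = 6.47 kJ/mol
ΔG > 0, so the forward reaction is non-spontaneous (proceeds in reverse).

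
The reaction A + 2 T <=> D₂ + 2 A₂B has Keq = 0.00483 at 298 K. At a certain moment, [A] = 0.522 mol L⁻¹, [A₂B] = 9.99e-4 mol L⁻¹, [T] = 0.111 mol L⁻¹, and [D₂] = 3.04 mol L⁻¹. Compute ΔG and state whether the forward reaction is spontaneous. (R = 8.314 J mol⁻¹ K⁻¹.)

Q = [D₂]·[A₂B]² / ([A]·[T]²) = (3.04)·(9.99e-4)² / ((0.522)·(0.111)²) = 4.72e-4
ΔG = RT ln(Q/Keq) = (8.314 J mol⁻¹ K⁻¹)(298 K) × ln(4.72e-4/0.00483)
   = (2.478 kJ/mol)(-2.326) = -5.76 kJ/mol
ΔG < 0, so the forward reaction is spontaneous (proceeds forward).

ΔG = -5.76 kJ/mol; the forward reaction is spontaneous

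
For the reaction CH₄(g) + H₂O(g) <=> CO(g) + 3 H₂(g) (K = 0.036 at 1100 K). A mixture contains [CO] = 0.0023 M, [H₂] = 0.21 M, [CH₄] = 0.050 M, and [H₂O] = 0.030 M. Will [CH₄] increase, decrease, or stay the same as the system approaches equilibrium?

Q = [CO]·[H₂]³ / ([CH₄]·[H₂O]) = (0.0023)·(0.21)³ / ((0.050)·(0.030)) = 0.014
Q = 0.014 < K = 0.036: net forward reaction.
CH₄ is a reactant, so it decreases.

decrease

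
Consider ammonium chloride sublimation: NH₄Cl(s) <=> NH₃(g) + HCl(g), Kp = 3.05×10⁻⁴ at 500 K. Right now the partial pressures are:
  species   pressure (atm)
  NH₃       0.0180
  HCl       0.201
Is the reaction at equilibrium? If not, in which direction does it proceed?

(NH₄Cl is a pure solid — omitted from Qp.)
Qp = P(NH₃)·P(HCl) = (0.0180)·(0.201) = 0.00362
Qp = 0.00362 > Kp = 3.05×10⁻⁴, so the reverse reaction proceeds.

toward reactants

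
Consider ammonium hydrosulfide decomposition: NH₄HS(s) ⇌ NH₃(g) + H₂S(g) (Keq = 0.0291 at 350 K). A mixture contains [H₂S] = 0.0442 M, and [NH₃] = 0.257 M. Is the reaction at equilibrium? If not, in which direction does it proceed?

to the right

(NH₄HS is a pure solid — omitted from Q.)
Q = [NH₃]·[H₂S] = (0.257)·(0.0442) = 0.0114
Q = 0.0114 < Keq = 0.0291, so the forward reaction proceeds.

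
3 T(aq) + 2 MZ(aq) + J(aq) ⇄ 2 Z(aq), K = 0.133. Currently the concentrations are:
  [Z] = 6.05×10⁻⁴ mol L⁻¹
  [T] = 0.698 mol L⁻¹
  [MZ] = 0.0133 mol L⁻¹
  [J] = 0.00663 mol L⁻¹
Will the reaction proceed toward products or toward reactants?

Q = [Z]² / ([T]³·[MZ]²·[J]) = (6.05×10⁻⁴)² / ((0.698)³·(0.0133)²·(0.00663)) = 0.918
Q = 0.918 > K = 0.133, so the reverse reaction proceeds.

toward reactants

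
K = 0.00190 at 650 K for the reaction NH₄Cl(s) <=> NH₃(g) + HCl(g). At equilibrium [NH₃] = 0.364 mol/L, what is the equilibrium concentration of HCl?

[HCl] = 0.00522 mol/L

(NH₄Cl is a pure solid — omitted from K.)
At equilibrium, K = [NH₃]·[HCl] = 0.00190.
(0.364)·([HCl]) = 0.00190
[HCl] = 0.00522 mol/L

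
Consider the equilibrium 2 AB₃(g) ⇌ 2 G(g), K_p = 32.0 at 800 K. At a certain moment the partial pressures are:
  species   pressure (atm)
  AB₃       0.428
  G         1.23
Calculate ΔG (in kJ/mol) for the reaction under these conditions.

Q_p = P(G)² / P(AB₃)² = (1.23)² / (0.428)² = 8.26
ΔG = RT ln(Q_p/K_p) = (8.314 J mol⁻¹ K⁻¹)(800 K) × ln(8.26/32.0)
   = (6.651 kJ/mol)(-1.354) = -9.01 kJ/mol
ΔG < 0, so the forward reaction is spontaneous (proceeds forward).

ΔG = -9.01 kJ/mol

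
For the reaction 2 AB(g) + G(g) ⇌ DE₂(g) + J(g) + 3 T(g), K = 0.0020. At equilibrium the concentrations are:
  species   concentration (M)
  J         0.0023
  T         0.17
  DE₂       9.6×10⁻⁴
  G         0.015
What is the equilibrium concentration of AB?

[AB] = 0.019 M

At equilibrium, K = [DE₂]·[J]·[T]³ / ([AB]²·[G]) = 0.0020.
(9.6×10⁻⁴)·(0.0023)·(0.17)³ / (([AB])²·(0.015)) = 0.0020
[AB]² = 3.62×10⁻⁴ ⇒ [AB] = 0.019 M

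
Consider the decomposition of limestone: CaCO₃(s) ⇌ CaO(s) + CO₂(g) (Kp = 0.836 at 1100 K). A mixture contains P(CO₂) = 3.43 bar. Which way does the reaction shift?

reverse (toward reactants)

(CaCO₃, CaO are pure solids — omitted from Qp.)
Qp = P(CO₂) = 3.43
Qp = 3.43 > Kp = 0.836, so the reverse reaction proceeds.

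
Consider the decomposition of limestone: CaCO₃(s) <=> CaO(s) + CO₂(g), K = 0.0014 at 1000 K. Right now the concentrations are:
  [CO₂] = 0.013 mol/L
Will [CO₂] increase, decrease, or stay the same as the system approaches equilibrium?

decrease

(CaCO₃, CaO are pure solids — omitted from Q.)
Q = [CO₂] = 0.013
Q = 0.013 > K = 0.0014: net reverse reaction.
CO₂ is a product, so it decreases.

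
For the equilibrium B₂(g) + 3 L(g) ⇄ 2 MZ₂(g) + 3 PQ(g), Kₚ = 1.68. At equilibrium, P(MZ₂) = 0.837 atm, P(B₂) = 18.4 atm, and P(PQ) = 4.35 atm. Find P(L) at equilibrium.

At equilibrium, Kₚ = P(MZ₂)²·P(PQ)³ / (P(B₂)·P(L)³) = 1.68.
(0.837)²·(4.35)³ / ((18.4)·(P(L))³) = 1.68
P(L)³ = 1.87 ⇒ P(L) = 1.23 atm

P(L) = 1.23 atm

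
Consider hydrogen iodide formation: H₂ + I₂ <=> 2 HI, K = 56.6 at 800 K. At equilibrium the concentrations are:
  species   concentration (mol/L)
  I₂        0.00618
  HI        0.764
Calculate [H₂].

[H₂] = 1.67 mol/L

At equilibrium, K = [HI]² / ([H₂]·[I₂]) = 56.6.
(0.764)² / (([H₂])·(0.00618)) = 56.6
[H₂] = 1.67 mol/L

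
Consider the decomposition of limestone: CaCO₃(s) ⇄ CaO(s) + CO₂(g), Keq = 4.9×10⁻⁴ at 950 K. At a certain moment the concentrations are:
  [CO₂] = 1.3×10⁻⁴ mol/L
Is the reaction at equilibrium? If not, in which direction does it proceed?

(CaCO₃, CaO are pure solids — omitted from Q.)
Q = [CO₂] = 1.3×10⁻⁴
Q = 1.3×10⁻⁴ < Keq = 4.9×10⁻⁴, so the forward reaction proceeds.

to the right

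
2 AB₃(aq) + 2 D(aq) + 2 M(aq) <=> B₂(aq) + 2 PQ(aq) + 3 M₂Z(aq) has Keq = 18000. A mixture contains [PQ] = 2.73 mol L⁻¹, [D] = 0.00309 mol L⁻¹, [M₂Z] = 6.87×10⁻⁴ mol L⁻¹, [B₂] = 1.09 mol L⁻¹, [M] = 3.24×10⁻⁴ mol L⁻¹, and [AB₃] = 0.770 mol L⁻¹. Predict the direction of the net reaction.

Q = [B₂]·[PQ]²·[M₂Z]³ / ([AB₃]²·[D]²·[M]²) = (1.09)·(2.73)²·(6.87×10⁻⁴)³ / ((0.770)²·(0.00309)²·(3.24×10⁻⁴)²) = 4430
Q = 4430 < Keq = 18000, so the forward reaction proceeds.

forward (toward products)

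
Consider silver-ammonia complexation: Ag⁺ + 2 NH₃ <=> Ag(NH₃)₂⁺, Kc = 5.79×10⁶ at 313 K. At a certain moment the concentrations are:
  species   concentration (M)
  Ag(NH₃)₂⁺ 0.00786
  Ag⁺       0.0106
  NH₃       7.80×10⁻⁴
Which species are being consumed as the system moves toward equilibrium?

Ag⁺, NH₃ (reactants)

Qc = [Ag(NH₃)₂⁺] / ([Ag⁺]·[NH₃]²) = (0.00786) / ((0.0106)·(7.80×10⁻⁴)²) = 1.22×10⁶
Qc = 1.22×10⁶ < Kc = 5.79×10⁶: net forward reaction.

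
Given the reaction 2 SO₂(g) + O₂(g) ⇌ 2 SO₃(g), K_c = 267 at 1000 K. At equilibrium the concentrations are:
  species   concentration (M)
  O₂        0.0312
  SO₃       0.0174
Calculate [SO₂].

[SO₂] = 0.00603 M

At equilibrium, K_c = [SO₃]² / ([SO₂]²·[O₂]) = 267.
(0.0174)² / (([SO₂])²·(0.0312)) = 267
[SO₂]² = 3.63e-5 ⇒ [SO₂] = 0.00603 M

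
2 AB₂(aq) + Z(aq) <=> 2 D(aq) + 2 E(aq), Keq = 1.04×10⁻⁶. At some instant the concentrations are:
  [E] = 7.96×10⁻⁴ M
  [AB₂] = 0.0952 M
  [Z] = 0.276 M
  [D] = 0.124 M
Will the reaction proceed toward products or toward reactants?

Q = [D]²·[E]² / ([AB₂]²·[Z]) = (0.124)²·(7.96×10⁻⁴)² / ((0.0952)²·(0.276)) = 3.89×10⁻⁶
Q = 3.89×10⁻⁶ > Keq = 1.04×10⁻⁶, so the reverse reaction proceeds.

to the left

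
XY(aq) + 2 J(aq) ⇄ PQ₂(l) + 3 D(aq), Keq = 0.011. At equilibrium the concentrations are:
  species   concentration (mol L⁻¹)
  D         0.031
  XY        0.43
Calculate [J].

[J] = 0.079 mol L⁻¹

(PQ₂ is a pure liquid — omitted from Keq.)
At equilibrium, Keq = [D]³ / ([XY]·[J]²) = 0.011.
(0.031)³ / ((0.43)·([J])²) = 0.011
[J]² = 0.00630 ⇒ [J] = 0.079 mol L⁻¹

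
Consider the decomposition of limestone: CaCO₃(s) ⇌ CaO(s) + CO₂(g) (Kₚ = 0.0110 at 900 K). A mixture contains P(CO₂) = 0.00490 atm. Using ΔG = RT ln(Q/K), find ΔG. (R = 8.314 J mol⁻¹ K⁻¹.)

(CaCO₃, CaO are pure solids — omitted from Qₚ.)
Qₚ = P(CO₂) = 0.00490
ΔG = RT ln(Qₚ/Kₚ) = (8.314 J mol⁻¹ K⁻¹)(900 K) × ln(0.00490/0.0110)
   = (7.483 kJ/mol)(-0.8087) = -6.05 kJ/mol
ΔG < 0, so the forward reaction is spontaneous (proceeds forward).

ΔG = -6.05 kJ/mol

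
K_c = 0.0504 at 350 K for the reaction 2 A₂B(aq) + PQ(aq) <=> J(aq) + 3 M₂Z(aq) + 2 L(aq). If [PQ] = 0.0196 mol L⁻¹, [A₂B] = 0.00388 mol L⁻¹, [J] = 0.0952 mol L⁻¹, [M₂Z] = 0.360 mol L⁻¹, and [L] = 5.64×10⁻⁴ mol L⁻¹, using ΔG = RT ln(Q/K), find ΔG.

ΔG = -6.85 kJ/mol

Q_c = [J]·[M₂Z]³·[L]² / ([A₂B]²·[PQ]) = (0.0952)·(0.360)³·(5.64×10⁻⁴)² / ((0.00388)²·(0.0196)) = 0.00479
ΔG = RT ln(Q_c/K_c) = (8.314 J mol⁻¹ K⁻¹)(350 K) × ln(0.00479/0.0504)
   = (2.910 kJ/mol)(-2.353) = -6.85 kJ/mol
ΔG < 0, so the forward reaction is spontaneous (proceeds forward).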